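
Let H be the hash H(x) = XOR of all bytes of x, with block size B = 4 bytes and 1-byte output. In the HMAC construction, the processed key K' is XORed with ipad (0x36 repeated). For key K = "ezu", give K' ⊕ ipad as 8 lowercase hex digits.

534c4336

Key "ezu" = 65 7a 75 is 3 bytes ≤ B = 4; zero-pad to 4 bytes: K' = 65 7a 75 00.
XOR each byte with 0x36: 65⊕36=53, 7a⊕36=4c, 75⊕36=43, 00⊕36=36.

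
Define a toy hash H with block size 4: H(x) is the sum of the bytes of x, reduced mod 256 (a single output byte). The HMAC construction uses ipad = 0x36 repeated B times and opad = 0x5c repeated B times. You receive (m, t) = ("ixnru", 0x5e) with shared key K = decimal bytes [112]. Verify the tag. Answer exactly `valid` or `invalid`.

valid

Key decimal bytes [112] = 70 is 1 byte ≤ B = 4; zero-pad to 4 bytes: K' = 70 00 00 00.
K' ⊕ ipad = 46 36 36 36; K' ⊕ opad = 2c 5c 5c 5c.
Inner hash: sum = 70+54+54+54+105+120+110+114+117 = 798; mod 256 = 30 → 1e.
Outer hash (recomputed tag): sum = 44+92+92+92+30 = 350; mod 256 = 94 → 5e.
Recomputed tag = 5e; claimed = 5e → match.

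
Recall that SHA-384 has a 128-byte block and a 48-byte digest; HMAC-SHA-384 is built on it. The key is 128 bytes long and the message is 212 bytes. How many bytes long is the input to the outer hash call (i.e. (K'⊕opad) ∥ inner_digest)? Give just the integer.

Key is 128 ≤ 128 bytes, zero-padded: |K'| = 128.
Outer input = (K'⊕opad) ∥ H(inner) → 128 + 48 = 176 bytes.

176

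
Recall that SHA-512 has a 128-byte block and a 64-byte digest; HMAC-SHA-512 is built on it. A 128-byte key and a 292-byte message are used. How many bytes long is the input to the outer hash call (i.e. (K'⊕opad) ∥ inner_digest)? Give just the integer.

192

Key is 128 ≤ 128 bytes, zero-padded: |K'| = 128.
Outer input = (K'⊕opad) ∥ H(inner) → 128 + 64 = 192 bytes.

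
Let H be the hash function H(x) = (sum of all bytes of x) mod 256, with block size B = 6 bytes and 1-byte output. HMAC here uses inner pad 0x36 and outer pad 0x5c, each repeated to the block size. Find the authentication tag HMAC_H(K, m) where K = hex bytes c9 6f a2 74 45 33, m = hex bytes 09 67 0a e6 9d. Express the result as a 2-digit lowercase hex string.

19

Key hex bytes c9 6f a2 74 45 33 is exactly B = 6 bytes: K' = c9 6f a2 74 45 33.
K' ⊕ ipad = ff 59 94 42 73 05.  K' ⊕ opad = 95 33 fe 28 19 6f.
Inner input = (K'⊕ipad) ∥ m = ff 59 94 42 73 05 ∥ 09 67 0a e6 9d.
Inner hash: sum = 255+89+148+66+115+5+9+103+10+230+157 = 1187; mod 256 = 163 → a3.
Outer input = (K'⊕opad) ∥ inner = 95 33 fe 28 19 6f ∥ a3.
Outer hash (tag): sum = 149+51+254+40+25+111+163 = 793; mod 256 = 25 → 19.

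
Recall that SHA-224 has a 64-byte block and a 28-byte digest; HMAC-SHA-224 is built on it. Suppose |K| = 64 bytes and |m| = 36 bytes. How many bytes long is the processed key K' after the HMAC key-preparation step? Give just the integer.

Key is 64 ≤ 64 bytes, zero-padded: |K'| = 64.

64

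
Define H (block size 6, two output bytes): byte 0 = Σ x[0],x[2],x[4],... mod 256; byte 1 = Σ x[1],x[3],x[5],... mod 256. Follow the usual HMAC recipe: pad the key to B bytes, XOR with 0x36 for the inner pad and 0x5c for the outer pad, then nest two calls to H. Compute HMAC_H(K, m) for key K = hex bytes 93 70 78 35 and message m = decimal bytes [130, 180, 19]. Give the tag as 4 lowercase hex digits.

0d24

Key hex bytes 93 70 78 35 is 4 bytes ≤ B = 6; zero-pad to 6 bytes: K' = 93 70 78 35 00 00.
K' ⊕ ipad = a5 46 4e 03 36 36.  K' ⊕ opad = cf 2c 24 69 5c 5c.
Inner input = (K'⊕ipad) ∥ m = a5 46 4e 03 36 36 ∥ 82 b4 13.
Inner hash: even-index sum = 446 mod 256 = 190; odd-index sum = 307 mod 256 = 51 → be 33.
Outer input = (K'⊕opad) ∥ inner = cf 2c 24 69 5c 5c ∥ be 33.
Outer hash (tag): even-index sum = 525 mod 256 = 13; odd-index sum = 292 mod 256 = 36 → 0d 24.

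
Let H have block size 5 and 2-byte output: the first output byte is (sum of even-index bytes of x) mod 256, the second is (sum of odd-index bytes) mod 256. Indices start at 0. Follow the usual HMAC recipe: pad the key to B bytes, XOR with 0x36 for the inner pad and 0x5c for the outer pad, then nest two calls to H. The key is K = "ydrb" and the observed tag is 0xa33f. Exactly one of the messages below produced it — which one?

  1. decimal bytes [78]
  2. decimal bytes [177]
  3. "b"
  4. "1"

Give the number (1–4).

Key "ydrb" = 79 64 72 62 is 4 bytes ≤ B = 5; zero-pad to 5 bytes: K' = 79 64 72 62 00.
K' ⊕ ipad = 4f 52 44 54 36; K' ⊕ opad = 25 38 2e 3e 5c.
m1: inner = H(4f 52 44 54 36 4e) = c9 f4; tag = H(25 38 2e 3e 5c c9 f4) = a33f ← matches
m2: inner = H(4f 52 44 54 36 b1) = c9 57; tag = H(25 38 2e 3e 5c c9 57) = 063f
m3: inner = H(4f 52 44 54 36 62) = c9 08; tag = H(25 38 2e 3e 5c c9 08) = b73f
m4: inner = H(4f 52 44 54 36 31) = c9 d7; tag = H(25 38 2e 3e 5c c9 d7) = 863f

1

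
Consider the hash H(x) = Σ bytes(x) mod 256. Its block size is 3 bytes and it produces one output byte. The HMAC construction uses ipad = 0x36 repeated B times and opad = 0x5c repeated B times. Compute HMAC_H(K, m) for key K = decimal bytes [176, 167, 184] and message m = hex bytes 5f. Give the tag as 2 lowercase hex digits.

Key decimal bytes [176, 167, 184] = b0 a7 b8 is exactly B = 3 bytes: K' = b0 a7 b8.
K' ⊕ ipad = 86 91 8e.  K' ⊕ opad = ec fb e4.
Inner input = (K'⊕ipad) ∥ m = 86 91 8e ∥ 5f.
Inner hash: sum = 134+145+142+95 = 516; mod 256 = 4 → 04.
Outer input = (K'⊕opad) ∥ inner = ec fb e4 ∥ 04.
Outer hash (tag): sum = 236+251+228+4 = 719; mod 256 = 207 → cf.

cf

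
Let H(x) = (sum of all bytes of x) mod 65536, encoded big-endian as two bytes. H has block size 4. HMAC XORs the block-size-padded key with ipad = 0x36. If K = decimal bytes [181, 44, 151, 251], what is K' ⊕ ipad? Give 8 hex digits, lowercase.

Key decimal bytes [181, 44, 151, 251] = b5 2c 97 fb is exactly B = 4 bytes: K' = b5 2c 97 fb.
XOR each byte with 0x36: b5⊕36=83, 2c⊕36=1a, 97⊕36=a1, fb⊕36=cd.

831aa1cd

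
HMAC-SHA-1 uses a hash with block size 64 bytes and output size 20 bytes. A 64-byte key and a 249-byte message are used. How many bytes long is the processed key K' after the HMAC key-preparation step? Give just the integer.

64

Key is 64 ≤ 64 bytes, zero-padded: |K'| = 64.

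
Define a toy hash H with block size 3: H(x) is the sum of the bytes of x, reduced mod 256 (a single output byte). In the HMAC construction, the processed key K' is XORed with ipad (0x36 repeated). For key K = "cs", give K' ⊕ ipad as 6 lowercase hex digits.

554536

Key "cs" = 63 73 is 2 bytes ≤ B = 3; zero-pad to 3 bytes: K' = 63 73 00.
XOR each byte with 0x36: 63⊕36=55, 73⊕36=45, 00⊕36=36.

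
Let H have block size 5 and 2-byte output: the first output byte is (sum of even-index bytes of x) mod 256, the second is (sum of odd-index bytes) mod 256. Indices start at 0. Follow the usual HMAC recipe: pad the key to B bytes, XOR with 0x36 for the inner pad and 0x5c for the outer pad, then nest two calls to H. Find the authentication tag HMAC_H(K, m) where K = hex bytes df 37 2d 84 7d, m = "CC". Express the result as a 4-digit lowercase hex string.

0bd5

Key hex bytes df 37 2d 84 7d is exactly B = 5 bytes: K' = df 37 2d 84 7d.
K' ⊕ ipad = e9 01 1b b2 4b.  K' ⊕ opad = 83 6b 71 d8 21.
Inner input = (K'⊕ipad) ∥ m = e9 01 1b b2 4b ∥ 43 43.
Inner hash: even-index sum = 402 mod 256 = 146; odd-index sum = 246 mod 256 = 246 → 92 f6.
Outer input = (K'⊕opad) ∥ inner = 83 6b 71 d8 21 ∥ 92 f6.
Outer hash (tag): even-index sum = 523 mod 256 = 11; odd-index sum = 469 mod 256 = 213 → 0b d5.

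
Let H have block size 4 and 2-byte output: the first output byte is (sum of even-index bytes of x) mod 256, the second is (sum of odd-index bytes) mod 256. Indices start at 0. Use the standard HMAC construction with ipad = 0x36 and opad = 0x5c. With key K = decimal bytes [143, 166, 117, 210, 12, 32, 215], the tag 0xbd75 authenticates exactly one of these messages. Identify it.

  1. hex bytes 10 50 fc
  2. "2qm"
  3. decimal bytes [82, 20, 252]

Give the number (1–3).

2

Key decimal bytes [143, 166, 117, 210, 12, 32, 215] = 8f a6 75 d2 0c 20 d7 is 7 bytes > B = 4, so hash it first: H(key) = e7 98, then zero-pad to 4 bytes: K' = e7 98 00 00.
K' ⊕ ipad = d1 ae 36 36; K' ⊕ opad = bb c4 5c 5c.
m1: inner = H(d1 ae 36 36 10 50 fc) = 13 34; tag = H(bb c4 5c 5c 13 34) = 2a54
m2: inner = H(d1 ae 36 36 32 71 6d) = a6 55; tag = H(bb c4 5c 5c a6 55) = bd75 ← matches
m3: inner = H(d1 ae 36 36 52 14 fc) = 55 f8; tag = H(bb c4 5c 5c 55 f8) = 6c18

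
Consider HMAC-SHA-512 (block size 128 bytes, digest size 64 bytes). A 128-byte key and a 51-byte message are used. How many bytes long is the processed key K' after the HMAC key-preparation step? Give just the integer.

Key is 128 ≤ 128 bytes, zero-padded: |K'| = 128.

128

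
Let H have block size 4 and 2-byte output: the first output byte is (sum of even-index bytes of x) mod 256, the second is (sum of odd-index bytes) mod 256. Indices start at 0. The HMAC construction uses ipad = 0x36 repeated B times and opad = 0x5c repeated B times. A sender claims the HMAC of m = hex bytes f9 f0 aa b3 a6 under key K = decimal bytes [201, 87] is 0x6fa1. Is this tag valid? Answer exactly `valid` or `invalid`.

valid

Key decimal bytes [201, 87] = c9 57 is 2 bytes ≤ B = 4; zero-pad to 4 bytes: K' = c9 57 00 00.
K' ⊕ ipad = ff 61 36 36; K' ⊕ opad = 95 0b 5c 5c.
Inner hash: even-index sum = 894 mod 256 = 126; odd-index sum = 570 mod 256 = 58 → 7e 3a.
Outer hash (recomputed tag): even-index sum = 367 mod 256 = 111; odd-index sum = 161 mod 256 = 161 → 6f a1.
Recomputed tag = 6fa1; claimed = 6fa1 → match.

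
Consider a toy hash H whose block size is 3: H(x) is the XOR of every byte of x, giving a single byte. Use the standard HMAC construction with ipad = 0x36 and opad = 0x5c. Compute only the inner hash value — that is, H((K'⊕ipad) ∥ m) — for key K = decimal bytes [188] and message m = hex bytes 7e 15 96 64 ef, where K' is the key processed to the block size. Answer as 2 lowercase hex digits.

fc

Key decimal bytes [188] = bc is 1 byte ≤ B = 3; zero-pad to 3 bytes: K' = bc 00 00.
K' ⊕ ipad = 8a 36 36.
Inner input = 8a 36 36 ∥ 7e 15 96 64 ef.
Inner hash: XOR 8a⊕36⊕36⊕7e⊕15⊕96⊕64⊕ef = fc.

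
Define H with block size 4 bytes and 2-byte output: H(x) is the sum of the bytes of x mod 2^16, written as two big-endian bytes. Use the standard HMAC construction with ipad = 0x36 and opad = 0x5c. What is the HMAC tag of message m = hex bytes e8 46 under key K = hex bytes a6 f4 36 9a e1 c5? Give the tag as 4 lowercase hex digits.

Key hex bytes a6 f4 36 9a e1 c5 is 6 bytes > B = 4, so hash it first: H(key) = 04 10, then zero-pad to 4 bytes: K' = 04 10 00 00.
K' ⊕ ipad = 32 26 36 36.  K' ⊕ opad = 58 4c 5c 5c.
Inner input = (K'⊕ipad) ∥ m = 32 26 36 36 ∥ e8 46.
Inner hash: sum = 50+38+54+54+232+70 = 498 → 01 f2.
Outer input = (K'⊕opad) ∥ inner = 58 4c 5c 5c ∥ 01 f2.
Outer hash (tag): sum = 88+76+92+92+1+242 = 591 → 02 4f.

024f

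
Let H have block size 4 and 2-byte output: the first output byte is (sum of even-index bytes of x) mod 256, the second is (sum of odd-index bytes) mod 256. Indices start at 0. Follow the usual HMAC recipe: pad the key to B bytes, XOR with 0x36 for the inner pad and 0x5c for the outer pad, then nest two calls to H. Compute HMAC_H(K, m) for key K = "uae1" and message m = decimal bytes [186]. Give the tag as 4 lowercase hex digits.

b208

Key "uae1" = 75 61 65 31 is exactly B = 4 bytes: K' = 75 61 65 31.
K' ⊕ ipad = 43 57 53 07.  K' ⊕ opad = 29 3d 39 6d.
Inner input = (K'⊕ipad) ∥ m = 43 57 53 07 ∥ ba.
Inner hash: even-index sum = 336 mod 256 = 80; odd-index sum = 94 mod 256 = 94 → 50 5e.
Outer input = (K'⊕opad) ∥ inner = 29 3d 39 6d ∥ 50 5e.
Outer hash (tag): even-index sum = 178 mod 256 = 178; odd-index sum = 264 mod 256 = 8 → b2 08.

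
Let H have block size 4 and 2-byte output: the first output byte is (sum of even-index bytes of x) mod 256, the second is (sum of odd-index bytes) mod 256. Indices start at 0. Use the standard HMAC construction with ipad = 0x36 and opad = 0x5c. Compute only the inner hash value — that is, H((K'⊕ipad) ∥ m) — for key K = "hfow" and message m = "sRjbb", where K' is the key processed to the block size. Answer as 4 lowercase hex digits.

Key "hfow" = 68 66 6f 77 is exactly B = 4 bytes: K' = 68 66 6f 77.
K' ⊕ ipad = 5e 50 59 41.
Inner input = 5e 50 59 41 ∥ 73 52 6a 62 62.
Inner hash: even-index sum = 502 mod 256 = 246; odd-index sum = 325 mod 256 = 69 → f6 45.

f645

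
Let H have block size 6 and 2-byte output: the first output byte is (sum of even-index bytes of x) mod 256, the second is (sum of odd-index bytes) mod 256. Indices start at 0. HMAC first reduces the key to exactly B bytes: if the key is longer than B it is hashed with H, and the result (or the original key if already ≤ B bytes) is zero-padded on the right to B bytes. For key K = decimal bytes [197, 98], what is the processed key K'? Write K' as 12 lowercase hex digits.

c56200000000

Key decimal bytes [197, 98] = c5 62 is 2 bytes ≤ B = 6; zero-pad to 6 bytes: K' = c5 62 00 00 00 00.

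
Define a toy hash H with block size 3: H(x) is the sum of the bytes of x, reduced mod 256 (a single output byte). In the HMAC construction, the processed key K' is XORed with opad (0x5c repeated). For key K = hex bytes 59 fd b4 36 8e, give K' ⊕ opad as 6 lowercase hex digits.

925c5c

Key hex bytes 59 fd b4 36 8e is 5 bytes > B = 3, so hash it first: H(key) = ce, then zero-pad to 3 bytes: K' = ce 00 00.
XOR each byte with 0x5c: ce⊕5c=92, 00⊕5c=5c, 00⊕5c=5c.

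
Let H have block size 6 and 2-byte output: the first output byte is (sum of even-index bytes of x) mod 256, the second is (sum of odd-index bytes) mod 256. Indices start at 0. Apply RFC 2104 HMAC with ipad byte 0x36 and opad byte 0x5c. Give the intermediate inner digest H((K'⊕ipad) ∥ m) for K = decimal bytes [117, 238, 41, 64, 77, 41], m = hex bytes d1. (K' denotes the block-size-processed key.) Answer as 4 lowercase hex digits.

Key decimal bytes [117, 238, 41, 64, 77, 41] = 75 ee 29 40 4d 29 is exactly B = 6 bytes: K' = 75 ee 29 40 4d 29.
K' ⊕ ipad = 43 d8 1f 76 7b 1f.
Inner input = 43 d8 1f 76 7b 1f ∥ d1.
Inner hash: even-index sum = 430 mod 256 = 174; odd-index sum = 365 mod 256 = 109 → ae 6d.

ae6d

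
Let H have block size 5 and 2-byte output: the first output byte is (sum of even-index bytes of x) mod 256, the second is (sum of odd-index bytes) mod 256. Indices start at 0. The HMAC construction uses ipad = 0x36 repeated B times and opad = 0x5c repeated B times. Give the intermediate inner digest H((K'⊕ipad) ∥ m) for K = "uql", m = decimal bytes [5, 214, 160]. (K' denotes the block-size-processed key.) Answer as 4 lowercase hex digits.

a922

Key "uql" = 75 71 6c is 3 bytes ≤ B = 5; zero-pad to 5 bytes: K' = 75 71 6c 00 00.
K' ⊕ ipad = 43 47 5a 36 36.
Inner input = 43 47 5a 36 36 ∥ 05 d6 a0.
Inner hash: even-index sum = 425 mod 256 = 169; odd-index sum = 290 mod 256 = 34 → a9 22.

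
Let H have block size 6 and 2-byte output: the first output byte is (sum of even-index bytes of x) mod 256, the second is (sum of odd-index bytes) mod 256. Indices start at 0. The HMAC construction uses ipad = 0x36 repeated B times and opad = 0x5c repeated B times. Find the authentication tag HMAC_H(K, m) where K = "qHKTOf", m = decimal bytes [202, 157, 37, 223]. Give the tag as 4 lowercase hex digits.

Key "qHKTOf" = 71 48 4b 54 4f 66 is exactly B = 6 bytes: K' = 71 48 4b 54 4f 66.
K' ⊕ ipad = 47 7e 7d 62 79 50.  K' ⊕ opad = 2d 14 17 08 13 3a.
Inner input = (K'⊕ipad) ∥ m = 47 7e 7d 62 79 50 ∥ ca 9d 25 df.
Inner hash: even-index sum = 556 mod 256 = 44; odd-index sum = 684 mod 256 = 172 → 2c ac.
Outer input = (K'⊕opad) ∥ inner = 2d 14 17 08 13 3a ∥ 2c ac.
Outer hash (tag): even-index sum = 131 mod 256 = 131; odd-index sum = 258 mod 256 = 2 → 83 02.

8302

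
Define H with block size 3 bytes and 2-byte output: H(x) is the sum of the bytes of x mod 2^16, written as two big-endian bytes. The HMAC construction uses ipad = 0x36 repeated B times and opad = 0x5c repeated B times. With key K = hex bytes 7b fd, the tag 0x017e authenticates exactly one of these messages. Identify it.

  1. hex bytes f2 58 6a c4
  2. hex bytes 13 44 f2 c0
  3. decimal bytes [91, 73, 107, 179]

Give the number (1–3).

2

Key hex bytes 7b fd is 2 bytes ≤ B = 3; zero-pad to 3 bytes: K' = 7b fd 00.
K' ⊕ ipad = 4d cb 36; K' ⊕ opad = 27 a1 5c.
m1: inner = H(4d cb 36 f2 58 6a c4) = 03 c6; tag = H(27 a1 5c 03 c6) = 01ed
m2: inner = H(4d cb 36 13 44 f2 c0) = 03 57; tag = H(27 a1 5c 03 57) = 017e ← matches
m3: inner = H(4d cb 36 5b 49 6b b3) = 03 10; tag = H(27 a1 5c 03 10) = 0137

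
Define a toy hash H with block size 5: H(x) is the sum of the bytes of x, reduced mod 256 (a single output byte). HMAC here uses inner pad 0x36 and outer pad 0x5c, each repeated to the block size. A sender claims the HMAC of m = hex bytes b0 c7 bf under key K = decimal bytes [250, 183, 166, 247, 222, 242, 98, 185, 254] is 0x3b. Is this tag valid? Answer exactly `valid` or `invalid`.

Key decimal bytes [250, 183, 166, 247, 222, 242, 98, 185, 254] = fa b7 a6 f7 de f2 62 b9 fe is 9 bytes > B = 5, so hash it first: H(key) = 37, then zero-pad to 5 bytes: K' = 37 00 00 00 00.
K' ⊕ ipad = 01 36 36 36 36; K' ⊕ opad = 6b 5c 5c 5c 5c.
Inner hash: sum = 1+54+54+54+54+176+199+191 = 783; mod 256 = 15 → 0f.
Outer hash (recomputed tag): sum = 107+92+92+92+92+15 = 490; mod 256 = 234 → ea.
Recomputed tag = ea; claimed = 3b → mismatch.

invalid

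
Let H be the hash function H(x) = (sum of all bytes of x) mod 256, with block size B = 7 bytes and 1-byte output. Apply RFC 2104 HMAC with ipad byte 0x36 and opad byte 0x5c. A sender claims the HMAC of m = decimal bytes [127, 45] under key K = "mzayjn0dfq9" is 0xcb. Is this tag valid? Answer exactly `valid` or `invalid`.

invalid

Key "mzayjn0dfq9" = 6d 7a 61 79 6a 6e 30 64 66 71 39 is 11 bytes > B = 7, so hash it first: H(key) = 3d, then zero-pad to 7 bytes: K' = 3d 00 00 00 00 00 00.
K' ⊕ ipad = 0b 36 36 36 36 36 36; K' ⊕ opad = 61 5c 5c 5c 5c 5c 5c.
Inner hash: sum = 11+54+54+54+54+54+54+127+45 = 507; mod 256 = 251 → fb.
Outer hash (recomputed tag): sum = 97+92+92+92+92+92+92+251 = 900; mod 256 = 132 → 84.
Recomputed tag = 84; claimed = cb → mismatch.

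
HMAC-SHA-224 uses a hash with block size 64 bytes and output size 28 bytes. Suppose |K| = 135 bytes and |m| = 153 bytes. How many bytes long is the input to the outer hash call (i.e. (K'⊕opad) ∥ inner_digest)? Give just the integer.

92

Key is 135 > 64 bytes, so it is hashed to 28 bytes then zero-padded to 64: |K'| = 64.
Outer input = (K'⊕opad) ∥ H(inner) → 64 + 28 = 92 bytes.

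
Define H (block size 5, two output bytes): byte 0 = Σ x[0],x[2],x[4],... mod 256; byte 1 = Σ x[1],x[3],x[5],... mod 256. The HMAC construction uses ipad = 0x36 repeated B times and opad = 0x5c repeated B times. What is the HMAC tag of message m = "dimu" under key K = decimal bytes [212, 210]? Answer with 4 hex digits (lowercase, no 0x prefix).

2b16

Key decimal bytes [212, 210] = d4 d2 is 2 bytes ≤ B = 5; zero-pad to 5 bytes: K' = d4 d2 00 00 00.
K' ⊕ ipad = e2 e4 36 36 36.  K' ⊕ opad = 88 8e 5c 5c 5c.
Inner input = (K'⊕ipad) ∥ m = e2 e4 36 36 36 ∥ 64 69 6d 75.
Inner hash: even-index sum = 556 mod 256 = 44; odd-index sum = 491 mod 256 = 235 → 2c eb.
Outer input = (K'⊕opad) ∥ inner = 88 8e 5c 5c 5c ∥ 2c eb.
Outer hash (tag): even-index sum = 555 mod 256 = 43; odd-index sum = 278 mod 256 = 22 → 2b 16.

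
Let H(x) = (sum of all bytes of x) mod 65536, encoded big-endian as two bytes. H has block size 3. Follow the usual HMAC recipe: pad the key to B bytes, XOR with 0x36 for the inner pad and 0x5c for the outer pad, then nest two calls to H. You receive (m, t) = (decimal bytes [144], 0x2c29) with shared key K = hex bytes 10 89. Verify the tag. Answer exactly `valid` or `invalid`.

Key hex bytes 10 89 is 2 bytes ≤ B = 3; zero-pad to 3 bytes: K' = 10 89 00.
K' ⊕ ipad = 26 bf 36; K' ⊕ opad = 4c d5 5c.
Inner hash: sum = 38+191+54+144 = 427 → 01 ab.
Outer hash (recomputed tag): sum = 76+213+92+1+171 = 553 → 02 29.
Recomputed tag = 0229; claimed = 2c29 → mismatch.

invalid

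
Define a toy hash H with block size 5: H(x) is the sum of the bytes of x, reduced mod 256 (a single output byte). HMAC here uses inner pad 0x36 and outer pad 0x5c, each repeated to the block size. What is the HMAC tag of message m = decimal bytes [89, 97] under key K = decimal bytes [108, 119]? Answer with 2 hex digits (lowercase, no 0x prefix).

Key decimal bytes [108, 119] = 6c 77 is 2 bytes ≤ B = 5; zero-pad to 5 bytes: K' = 6c 77 00 00 00.
K' ⊕ ipad = 5a 41 36 36 36.  K' ⊕ opad = 30 2b 5c 5c 5c.
Inner input = (K'⊕ipad) ∥ m = 5a 41 36 36 36 ∥ 59 61.
Inner hash: sum = 90+65+54+54+54+89+97 = 503; mod 256 = 247 → f7.
Outer input = (K'⊕opad) ∥ inner = 30 2b 5c 5c 5c ∥ f7.
Outer hash (tag): sum = 48+43+92+92+92+247 = 614; mod 256 = 102 → 66.

66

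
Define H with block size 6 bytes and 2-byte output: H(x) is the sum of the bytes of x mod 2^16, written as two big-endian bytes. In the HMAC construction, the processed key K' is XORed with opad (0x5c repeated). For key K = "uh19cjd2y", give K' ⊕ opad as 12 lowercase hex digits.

5f7f5c5c5c5c

Key "uh19cjd2y" = 75 68 31 39 63 6a 64 32 79 is 9 bytes > B = 6, so hash it first: H(key) = 03 23, then zero-pad to 6 bytes: K' = 03 23 00 00 00 00.
XOR each byte with 0x5c: 03⊕5c=5f, 23⊕5c=7f, 00⊕5c=5c, 00⊕5c=5c, 00⊕5c=5c, 00⊕5c=5c.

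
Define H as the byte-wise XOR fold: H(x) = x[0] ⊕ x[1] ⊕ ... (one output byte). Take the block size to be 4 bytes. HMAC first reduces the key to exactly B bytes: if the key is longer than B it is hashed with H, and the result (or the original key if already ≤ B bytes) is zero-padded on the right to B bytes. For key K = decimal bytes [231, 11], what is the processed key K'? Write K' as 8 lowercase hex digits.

e70b0000

Key decimal bytes [231, 11] = e7 0b is 2 bytes ≤ B = 4; zero-pad to 4 bytes: K' = e7 0b 00 00.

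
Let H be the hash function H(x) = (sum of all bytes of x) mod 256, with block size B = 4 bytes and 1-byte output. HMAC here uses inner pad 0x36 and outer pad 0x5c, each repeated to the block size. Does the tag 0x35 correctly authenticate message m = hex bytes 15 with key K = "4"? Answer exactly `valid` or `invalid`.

valid

Key "4" = 34 is 1 byte ≤ B = 4; zero-pad to 4 bytes: K' = 34 00 00 00.
K' ⊕ ipad = 02 36 36 36; K' ⊕ opad = 68 5c 5c 5c.
Inner hash: sum = 2+54+54+54+21 = 185 → b9.
Outer hash (recomputed tag): sum = 104+92+92+92+185 = 565; mod 256 = 53 → 35.
Recomputed tag = 35; claimed = 35 → match.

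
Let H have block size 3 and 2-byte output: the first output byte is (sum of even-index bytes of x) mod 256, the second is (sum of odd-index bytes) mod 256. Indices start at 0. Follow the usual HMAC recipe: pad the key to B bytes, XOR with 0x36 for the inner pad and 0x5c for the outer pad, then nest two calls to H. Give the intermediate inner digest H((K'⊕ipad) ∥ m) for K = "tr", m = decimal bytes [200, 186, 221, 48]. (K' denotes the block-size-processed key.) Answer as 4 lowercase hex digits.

62e9

Key "tr" = 74 72 is 2 bytes ≤ B = 3; zero-pad to 3 bytes: K' = 74 72 00.
K' ⊕ ipad = 42 44 36.
Inner input = 42 44 36 ∥ c8 ba dd 30.
Inner hash: even-index sum = 354 mod 256 = 98; odd-index sum = 489 mod 256 = 233 → 62 e9.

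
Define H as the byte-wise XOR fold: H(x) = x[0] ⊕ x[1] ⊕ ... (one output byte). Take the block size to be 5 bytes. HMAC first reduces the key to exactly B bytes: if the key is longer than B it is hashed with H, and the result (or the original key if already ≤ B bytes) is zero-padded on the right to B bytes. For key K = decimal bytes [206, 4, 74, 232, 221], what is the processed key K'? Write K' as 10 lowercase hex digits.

ce044ae8dd

Key decimal bytes [206, 4, 74, 232, 221] = ce 04 4a e8 dd is exactly B = 5 bytes: K' = ce 04 4a e8 dd.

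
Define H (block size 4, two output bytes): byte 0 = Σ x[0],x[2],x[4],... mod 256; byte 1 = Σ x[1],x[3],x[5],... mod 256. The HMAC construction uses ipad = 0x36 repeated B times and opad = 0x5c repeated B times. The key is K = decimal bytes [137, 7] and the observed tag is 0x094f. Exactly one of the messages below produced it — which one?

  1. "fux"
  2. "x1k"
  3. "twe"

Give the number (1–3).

2

Key decimal bytes [137, 7] = 89 07 is 2 bytes ≤ B = 4; zero-pad to 4 bytes: K' = 89 07 00 00.
K' ⊕ ipad = bf 31 36 36; K' ⊕ opad = d5 5b 5c 5c.
m1: inner = H(bf 31 36 36 66 75 78) = d3 dc; tag = H(d5 5b 5c 5c d3 dc) = 0493
m2: inner = H(bf 31 36 36 78 31 6b) = d8 98; tag = H(d5 5b 5c 5c d8 98) = 094f ← matches
m3: inner = H(bf 31 36 36 74 77 65) = ce de; tag = H(d5 5b 5c 5c ce de) = ff95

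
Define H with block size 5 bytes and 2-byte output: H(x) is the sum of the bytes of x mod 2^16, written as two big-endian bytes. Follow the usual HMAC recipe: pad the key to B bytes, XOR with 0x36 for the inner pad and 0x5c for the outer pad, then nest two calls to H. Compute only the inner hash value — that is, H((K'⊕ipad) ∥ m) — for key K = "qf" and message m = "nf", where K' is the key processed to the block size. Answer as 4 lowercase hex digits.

020d

Key "qf" = 71 66 is 2 bytes ≤ B = 5; zero-pad to 5 bytes: K' = 71 66 00 00 00.
K' ⊕ ipad = 47 50 36 36 36.
Inner input = 47 50 36 36 36 ∥ 6e 66.
Inner hash: sum = 71+80+54+54+54+110+102 = 525 → 02 0d.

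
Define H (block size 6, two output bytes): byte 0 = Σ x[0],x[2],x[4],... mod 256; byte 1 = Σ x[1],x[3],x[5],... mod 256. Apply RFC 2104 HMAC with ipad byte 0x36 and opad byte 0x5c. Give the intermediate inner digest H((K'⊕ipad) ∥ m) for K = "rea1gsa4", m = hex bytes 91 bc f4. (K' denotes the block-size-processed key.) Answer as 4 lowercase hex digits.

9e33

Key "rea1gsa4" = 72 65 61 31 67 73 61 34 is 8 bytes > B = 6, so hash it first: H(key) = 9b 3d, then zero-pad to 6 bytes: K' = 9b 3d 00 00 00 00.
K' ⊕ ipad = ad 0b 36 36 36 36.
Inner input = ad 0b 36 36 36 36 ∥ 91 bc f4.
Inner hash: even-index sum = 670 mod 256 = 158; odd-index sum = 307 mod 256 = 51 → 9e 33.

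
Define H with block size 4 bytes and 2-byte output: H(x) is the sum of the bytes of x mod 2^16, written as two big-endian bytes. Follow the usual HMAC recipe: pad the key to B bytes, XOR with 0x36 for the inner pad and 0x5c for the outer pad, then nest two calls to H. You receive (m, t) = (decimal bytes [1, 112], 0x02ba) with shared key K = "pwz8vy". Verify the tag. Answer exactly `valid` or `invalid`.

valid

Key "pwz8vy" = 70 77 7a 38 76 79 is 6 bytes > B = 4, so hash it first: H(key) = 02 88, then zero-pad to 4 bytes: K' = 02 88 00 00.
K' ⊕ ipad = 34 be 36 36; K' ⊕ opad = 5e d4 5c 5c.
Inner hash: sum = 52+190+54+54+1+112 = 463 → 01 cf.
Outer hash (recomputed tag): sum = 94+212+92+92+1+207 = 698 → 02 ba.
Recomputed tag = 02ba; claimed = 02ba → match.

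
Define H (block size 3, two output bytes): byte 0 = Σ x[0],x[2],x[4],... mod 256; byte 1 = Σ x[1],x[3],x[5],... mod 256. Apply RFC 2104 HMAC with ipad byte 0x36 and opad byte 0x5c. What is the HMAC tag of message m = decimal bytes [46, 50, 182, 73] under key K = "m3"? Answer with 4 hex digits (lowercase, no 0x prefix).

Key "m3" = 6d 33 is 2 bytes ≤ B = 3; zero-pad to 3 bytes: K' = 6d 33 00.
K' ⊕ ipad = 5b 05 36.  K' ⊕ opad = 31 6f 5c.
Inner input = (K'⊕ipad) ∥ m = 5b 05 36 ∥ 2e 32 b6 49.
Inner hash: even-index sum = 268 mod 256 = 12; odd-index sum = 233 mod 256 = 233 → 0c e9.
Outer input = (K'⊕opad) ∥ inner = 31 6f 5c ∥ 0c e9.
Outer hash (tag): even-index sum = 374 mod 256 = 118; odd-index sum = 123 mod 256 = 123 → 76 7b.

767b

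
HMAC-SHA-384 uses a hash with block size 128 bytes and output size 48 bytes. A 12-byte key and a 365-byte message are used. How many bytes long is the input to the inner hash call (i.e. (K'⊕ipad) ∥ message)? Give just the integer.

493

Key is 12 ≤ 128 bytes, zero-padded: |K'| = 128.
Inner input = (K'⊕ipad) ∥ m → 128 + 365 = 493 bytes.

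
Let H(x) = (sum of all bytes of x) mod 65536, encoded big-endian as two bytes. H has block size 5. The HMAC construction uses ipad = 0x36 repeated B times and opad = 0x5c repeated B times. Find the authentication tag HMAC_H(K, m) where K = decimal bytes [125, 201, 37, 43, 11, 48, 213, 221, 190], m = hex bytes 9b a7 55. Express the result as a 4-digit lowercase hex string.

026d

Key decimal bytes [125, 201, 37, 43, 11, 48, 213, 221, 190] = 7d c9 25 2b 0b 30 d5 dd be is 9 bytes > B = 5, so hash it first: H(key) = 04 41, then zero-pad to 5 bytes: K' = 04 41 00 00 00.
K' ⊕ ipad = 32 77 36 36 36.  K' ⊕ opad = 58 1d 5c 5c 5c.
Inner input = (K'⊕ipad) ∥ m = 32 77 36 36 36 ∥ 9b a7 55.
Inner hash: sum = 50+119+54+54+54+155+167+85 = 738 → 02 e2.
Outer input = (K'⊕opad) ∥ inner = 58 1d 5c 5c 5c ∥ 02 e2.
Outer hash (tag): sum = 88+29+92+92+92+2+226 = 621 → 02 6d.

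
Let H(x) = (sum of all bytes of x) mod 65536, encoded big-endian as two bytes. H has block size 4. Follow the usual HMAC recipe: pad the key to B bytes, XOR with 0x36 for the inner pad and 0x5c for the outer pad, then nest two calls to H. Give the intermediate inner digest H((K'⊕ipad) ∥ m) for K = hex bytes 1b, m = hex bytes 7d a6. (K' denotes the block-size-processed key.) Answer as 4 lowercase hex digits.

01f2

Key hex bytes 1b is 1 byte ≤ B = 4; zero-pad to 4 bytes: K' = 1b 00 00 00.
K' ⊕ ipad = 2d 36 36 36.
Inner input = 2d 36 36 36 ∥ 7d a6.
Inner hash: sum = 45+54+54+54+125+166 = 498 → 01 f2.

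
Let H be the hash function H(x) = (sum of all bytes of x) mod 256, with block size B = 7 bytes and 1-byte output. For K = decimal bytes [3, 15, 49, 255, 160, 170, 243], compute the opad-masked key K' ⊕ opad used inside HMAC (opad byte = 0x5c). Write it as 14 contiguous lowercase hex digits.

5f536da3fcf6af

Key decimal bytes [3, 15, 49, 255, 160, 170, 243] = 03 0f 31 ff a0 aa f3 is exactly B = 7 bytes: K' = 03 0f 31 ff a0 aa f3.
XOR each byte with 0x5c: 03⊕5c=5f, 0f⊕5c=53, 31⊕5c=6d, ff⊕5c=a3, a0⊕5c=fc, aa⊕5c=f6, f3⊕5c=af.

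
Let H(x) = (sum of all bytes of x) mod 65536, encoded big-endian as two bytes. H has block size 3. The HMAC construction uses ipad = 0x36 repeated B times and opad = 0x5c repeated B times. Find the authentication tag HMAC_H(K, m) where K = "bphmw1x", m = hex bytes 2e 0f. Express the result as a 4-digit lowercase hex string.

Key "bphmw1x" = 62 70 68 6d 77 31 78 is 7 bytes > B = 3, so hash it first: H(key) = 02 c7, then zero-pad to 3 bytes: K' = 02 c7 00.
K' ⊕ ipad = 34 f1 36.  K' ⊕ opad = 5e 9b 5c.
Inner input = (K'⊕ipad) ∥ m = 34 f1 36 ∥ 2e 0f.
Inner hash: sum = 52+241+54+46+15 = 408 → 01 98.
Outer input = (K'⊕opad) ∥ inner = 5e 9b 5c ∥ 01 98.
Outer hash (tag): sum = 94+155+92+1+152 = 494 → 01 ee.

01ee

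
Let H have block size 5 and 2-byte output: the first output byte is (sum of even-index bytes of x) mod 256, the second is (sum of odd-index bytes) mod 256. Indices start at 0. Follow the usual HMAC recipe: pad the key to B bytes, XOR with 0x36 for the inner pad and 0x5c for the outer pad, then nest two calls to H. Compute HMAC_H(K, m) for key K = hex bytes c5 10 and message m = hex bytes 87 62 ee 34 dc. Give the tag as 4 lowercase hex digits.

fe9d

Key hex bytes c5 10 is 2 bytes ≤ B = 5; zero-pad to 5 bytes: K' = c5 10 00 00 00.
K' ⊕ ipad = f3 26 36 36 36.  K' ⊕ opad = 99 4c 5c 5c 5c.
Inner input = (K'⊕ipad) ∥ m = f3 26 36 36 36 ∥ 87 62 ee 34 dc.
Inner hash: even-index sum = 501 mod 256 = 245; odd-index sum = 685 mod 256 = 173 → f5 ad.
Outer input = (K'⊕opad) ∥ inner = 99 4c 5c 5c 5c ∥ f5 ad.
Outer hash (tag): even-index sum = 510 mod 256 = 254; odd-index sum = 413 mod 256 = 157 → fe 9d.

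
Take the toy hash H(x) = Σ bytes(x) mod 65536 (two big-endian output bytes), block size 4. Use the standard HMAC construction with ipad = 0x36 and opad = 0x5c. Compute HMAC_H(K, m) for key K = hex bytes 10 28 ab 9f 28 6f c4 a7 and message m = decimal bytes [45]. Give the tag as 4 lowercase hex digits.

Key hex bytes 10 28 ab 9f 28 6f c4 a7 is 8 bytes > B = 4, so hash it first: H(key) = 03 84, then zero-pad to 4 bytes: K' = 03 84 00 00.
K' ⊕ ipad = 35 b2 36 36.  K' ⊕ opad = 5f d8 5c 5c.
Inner input = (K'⊕ipad) ∥ m = 35 b2 36 36 ∥ 2d.
Inner hash: sum = 53+178+54+54+45 = 384 → 01 80.
Outer input = (K'⊕opad) ∥ inner = 5f d8 5c 5c ∥ 01 80.
Outer hash (tag): sum = 95+216+92+92+1+128 = 624 → 02 70.

0270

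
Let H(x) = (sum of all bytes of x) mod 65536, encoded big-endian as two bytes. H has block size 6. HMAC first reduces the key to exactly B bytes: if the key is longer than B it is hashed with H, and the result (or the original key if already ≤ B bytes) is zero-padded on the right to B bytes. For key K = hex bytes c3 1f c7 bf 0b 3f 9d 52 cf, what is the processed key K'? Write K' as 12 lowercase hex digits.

047000000000

|K| = 9 > B = 6, so first hash the key.
H(K): sum = 195+31+199+191+11+63+157+82+207 = 1136 → 04 70.
Zero-pad H(K) = 04 70 to 6 bytes: K' = 04 70 00 00 00 00.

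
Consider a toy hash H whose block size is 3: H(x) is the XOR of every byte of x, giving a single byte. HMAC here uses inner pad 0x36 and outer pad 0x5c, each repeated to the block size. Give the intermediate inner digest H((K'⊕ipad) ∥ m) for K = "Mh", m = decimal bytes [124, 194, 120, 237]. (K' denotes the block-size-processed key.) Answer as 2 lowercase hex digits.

38

Key "Mh" = 4d 68 is 2 bytes ≤ B = 3; zero-pad to 3 bytes: K' = 4d 68 00.
K' ⊕ ipad = 7b 5e 36.
Inner input = 7b 5e 36 ∥ 7c c2 78 ed.
Inner hash: XOR 7b⊕5e⊕36⊕7c⊕c2⊕78⊕ed = 38.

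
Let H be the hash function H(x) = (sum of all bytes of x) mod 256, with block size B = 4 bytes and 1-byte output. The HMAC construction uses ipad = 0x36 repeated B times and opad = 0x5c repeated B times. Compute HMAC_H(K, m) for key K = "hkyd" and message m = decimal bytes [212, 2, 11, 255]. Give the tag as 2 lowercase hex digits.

Key "hkyd" = 68 6b 79 64 is exactly B = 4 bytes: K' = 68 6b 79 64.
K' ⊕ ipad = 5e 5d 4f 52.  K' ⊕ opad = 34 37 25 38.
Inner input = (K'⊕ipad) ∥ m = 5e 5d 4f 52 ∥ d4 02 0b ff.
Inner hash: sum = 94+93+79+82+212+2+11+255 = 828; mod 256 = 60 → 3c.
Outer input = (K'⊕opad) ∥ inner = 34 37 25 38 ∥ 3c.
Outer hash (tag): sum = 52+55+37+56+60 = 260; mod 256 = 4 → 04.

04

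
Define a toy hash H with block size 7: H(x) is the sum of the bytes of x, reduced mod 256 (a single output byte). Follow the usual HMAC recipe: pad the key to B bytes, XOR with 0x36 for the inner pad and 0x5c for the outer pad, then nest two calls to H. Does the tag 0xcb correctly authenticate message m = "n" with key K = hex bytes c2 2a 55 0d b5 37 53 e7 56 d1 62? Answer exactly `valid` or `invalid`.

Key hex bytes c2 2a 55 0d b5 37 53 e7 56 d1 62 is 11 bytes > B = 7, so hash it first: H(key) = fd, then zero-pad to 7 bytes: K' = fd 00 00 00 00 00 00.
K' ⊕ ipad = cb 36 36 36 36 36 36; K' ⊕ opad = a1 5c 5c 5c 5c 5c 5c.
Inner hash: sum = 203+54+54+54+54+54+54+110 = 637; mod 256 = 125 → 7d.
Outer hash (recomputed tag): sum = 161+92+92+92+92+92+92+125 = 838; mod 256 = 70 → 46.
Recomputed tag = 46; claimed = cb → mismatch.

invalid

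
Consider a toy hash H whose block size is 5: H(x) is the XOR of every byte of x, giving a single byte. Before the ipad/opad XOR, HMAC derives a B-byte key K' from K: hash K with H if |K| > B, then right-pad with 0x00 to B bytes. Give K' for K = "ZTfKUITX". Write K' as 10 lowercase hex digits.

|K| = 8 > B = 5, so first hash the key.
H(K): XOR 5a⊕54⊕66⊕4b⊕55⊕49⊕54⊕58 = 33.
Zero-pad H(K) = 33 to 5 bytes: K' = 33 00 00 00 00.

3300000000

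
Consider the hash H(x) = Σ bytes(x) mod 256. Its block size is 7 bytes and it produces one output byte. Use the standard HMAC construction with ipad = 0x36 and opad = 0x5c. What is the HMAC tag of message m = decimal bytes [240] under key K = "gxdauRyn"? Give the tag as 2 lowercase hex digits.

ce

Key "gxdauRyn" = 67 78 64 61 75 52 79 6e is 8 bytes > B = 7, so hash it first: H(key) = 52, then zero-pad to 7 bytes: K' = 52 00 00 00 00 00 00.
K' ⊕ ipad = 64 36 36 36 36 36 36.  K' ⊕ opad = 0e 5c 5c 5c 5c 5c 5c.
Inner input = (K'⊕ipad) ∥ m = 64 36 36 36 36 36 36 ∥ f0.
Inner hash: sum = 100+54+54+54+54+54+54+240 = 664; mod 256 = 152 → 98.
Outer input = (K'⊕opad) ∥ inner = 0e 5c 5c 5c 5c 5c 5c ∥ 98.
Outer hash (tag): sum = 14+92+92+92+92+92+92+152 = 718; mod 256 = 206 → ce.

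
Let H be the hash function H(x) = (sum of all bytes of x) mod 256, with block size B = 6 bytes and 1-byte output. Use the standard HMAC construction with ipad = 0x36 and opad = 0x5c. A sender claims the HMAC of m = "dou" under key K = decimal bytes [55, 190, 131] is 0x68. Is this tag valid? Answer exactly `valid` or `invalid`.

valid

Key decimal bytes [55, 190, 131] = 37 be 83 is 3 bytes ≤ B = 6; zero-pad to 6 bytes: K' = 37 be 83 00 00 00.
K' ⊕ ipad = 01 88 b5 36 36 36; K' ⊕ opad = 6b e2 df 5c 5c 5c.
Inner hash: sum = 1+136+181+54+54+54+100+111+117 = 808; mod 256 = 40 → 28.
Outer hash (recomputed tag): sum = 107+226+223+92+92+92+40 = 872; mod 256 = 104 → 68.
Recomputed tag = 68; claimed = 68 → match.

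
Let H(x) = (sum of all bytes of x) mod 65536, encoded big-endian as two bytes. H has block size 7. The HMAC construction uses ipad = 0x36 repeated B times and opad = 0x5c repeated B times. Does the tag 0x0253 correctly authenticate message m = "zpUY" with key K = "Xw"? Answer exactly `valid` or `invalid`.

valid

Key "Xw" = 58 77 is 2 bytes ≤ B = 7; zero-pad to 7 bytes: K' = 58 77 00 00 00 00 00.
K' ⊕ ipad = 6e 41 36 36 36 36 36; K' ⊕ opad = 04 2b 5c 5c 5c 5c 5c.
Inner hash: sum = 110+65+54+54+54+54+54+122+112+85+89 = 853 → 03 55.
Outer hash (recomputed tag): sum = 4+43+92+92+92+92+92+3+85 = 595 → 02 53.
Recomputed tag = 0253; claimed = 0253 → match.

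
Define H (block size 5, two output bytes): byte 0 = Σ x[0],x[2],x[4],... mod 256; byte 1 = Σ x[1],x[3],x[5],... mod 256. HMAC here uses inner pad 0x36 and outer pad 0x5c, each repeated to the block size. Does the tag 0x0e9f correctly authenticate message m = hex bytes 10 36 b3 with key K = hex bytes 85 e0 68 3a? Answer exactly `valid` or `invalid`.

Key hex bytes 85 e0 68 3a is 4 bytes ≤ B = 5; zero-pad to 5 bytes: K' = 85 e0 68 3a 00.
K' ⊕ ipad = b3 d6 5e 0c 36; K' ⊕ opad = d9 bc 34 66 5c.
Inner hash: even-index sum = 381 mod 256 = 125; odd-index sum = 421 mod 256 = 165 → 7d a5.
Outer hash (recomputed tag): even-index sum = 526 mod 256 = 14; odd-index sum = 415 mod 256 = 159 → 0e 9f.
Recomputed tag = 0e9f; claimed = 0e9f → match.

valid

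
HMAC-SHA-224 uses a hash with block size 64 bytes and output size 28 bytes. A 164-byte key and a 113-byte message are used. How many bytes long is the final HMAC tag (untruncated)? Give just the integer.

The tag is one SHA-224 digest: 28 bytes.

28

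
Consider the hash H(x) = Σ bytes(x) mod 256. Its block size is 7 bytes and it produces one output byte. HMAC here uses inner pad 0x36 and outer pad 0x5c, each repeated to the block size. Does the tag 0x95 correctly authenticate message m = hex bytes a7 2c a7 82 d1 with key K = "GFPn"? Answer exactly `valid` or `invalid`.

valid

Key "GFPn" = 47 46 50 6e is 4 bytes ≤ B = 7; zero-pad to 7 bytes: K' = 47 46 50 6e 00 00 00.
K' ⊕ ipad = 71 70 66 58 36 36 36; K' ⊕ opad = 1b 1a 0c 32 5c 5c 5c.
Inner hash: sum = 113+112+102+88+54+54+54+167+44+167+130+209 = 1294; mod 256 = 14 → 0e.
Outer hash (recomputed tag): sum = 27+26+12+50+92+92+92+14 = 405; mod 256 = 149 → 95.
Recomputed tag = 95; claimed = 95 → match.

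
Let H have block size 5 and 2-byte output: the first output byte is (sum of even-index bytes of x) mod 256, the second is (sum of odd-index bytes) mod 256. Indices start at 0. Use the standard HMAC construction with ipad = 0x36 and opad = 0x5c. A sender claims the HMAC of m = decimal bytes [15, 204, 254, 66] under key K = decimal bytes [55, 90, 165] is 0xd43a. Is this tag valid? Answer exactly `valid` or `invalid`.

Key decimal bytes [55, 90, 165] = 37 5a a5 is 3 bytes ≤ B = 5; zero-pad to 5 bytes: K' = 37 5a a5 00 00.
K' ⊕ ipad = 01 6c 93 36 36; K' ⊕ opad = 6b 06 f9 5c 5c.
Inner hash: even-index sum = 472 mod 256 = 216; odd-index sum = 431 mod 256 = 175 → d8 af.
Outer hash (recomputed tag): even-index sum = 623 mod 256 = 111; odd-index sum = 314 mod 256 = 58 → 6f 3a.
Recomputed tag = 6f3a; claimed = d43a → mismatch.

invalid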